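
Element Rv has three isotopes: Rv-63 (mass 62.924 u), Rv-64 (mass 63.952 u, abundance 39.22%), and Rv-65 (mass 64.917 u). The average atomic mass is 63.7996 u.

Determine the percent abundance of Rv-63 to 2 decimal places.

37.08%

Let x and y be the fractions of Rv-63 and Rv-65. Then x + y = 1 − 0.3922 = 0.6078 and 62.924x + 64.917y = 63.7996 − 0.3922×63.952 = 38.7176256.
Substituting: 62.924x + 64.917(0.6078 − x) = 38.7176256
(62.924 − 64.917)x = -0.738927  ⇒  x = 0.37076, y = 0.23704
Rv-63: 37.08%, Rv-65: 23.70%.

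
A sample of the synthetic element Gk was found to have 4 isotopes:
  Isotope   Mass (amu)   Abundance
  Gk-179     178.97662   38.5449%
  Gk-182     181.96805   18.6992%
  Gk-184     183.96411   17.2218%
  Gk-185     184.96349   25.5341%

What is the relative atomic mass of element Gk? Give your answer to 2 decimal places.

181.92 amu

The abundance-weighted mean is 0.385449 × 178.97662 + 0.186992 × 181.96805 + 0.172218 × 183.96411 + 0.255341 × 184.96349
= 68.986359 + 34.026570 + 31.681931 + 47.228763 = 181.923623 amu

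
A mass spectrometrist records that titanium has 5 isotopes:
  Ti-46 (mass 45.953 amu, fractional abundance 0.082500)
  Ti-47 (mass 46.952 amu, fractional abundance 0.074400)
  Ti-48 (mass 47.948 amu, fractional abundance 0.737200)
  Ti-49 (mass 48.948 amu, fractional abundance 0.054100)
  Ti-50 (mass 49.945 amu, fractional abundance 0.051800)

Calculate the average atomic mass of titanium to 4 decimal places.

47.8669 amu

The abundance-weighted mean is 0.082500 × 45.953 + 0.074400 × 46.952 + 0.737200 × 47.948 + 0.054100 × 48.948 + 0.051800 × 49.945
= 3.79112 + 3.49323 + 35.34727 + 2.64809 + 2.58715 = 47.86686 amu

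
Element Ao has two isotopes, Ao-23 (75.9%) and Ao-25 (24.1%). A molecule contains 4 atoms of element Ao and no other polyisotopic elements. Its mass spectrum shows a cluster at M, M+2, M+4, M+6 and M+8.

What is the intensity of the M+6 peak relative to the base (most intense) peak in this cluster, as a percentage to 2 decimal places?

10.08%

Binomial terms of (0.759 + 0.241)^4: M 0.3319, M+2 0.4215, M+4 0.2008, M+6 0.0425, M+8 0.0034 → M+2 is the base peak.
P(M+2) = C(4,1) × 0.759^3 × 0.241^1 = 4 × 0.43724548 × 0.2410 = 0.421505 (base)
P(M+6) = C(4,3) × 0.759^1 × 0.241^3 = 4 × 0.7590 × 0.01399752 = 0.042496
Relative intensity = 0.042496 / 0.421505 × 100 = 10.08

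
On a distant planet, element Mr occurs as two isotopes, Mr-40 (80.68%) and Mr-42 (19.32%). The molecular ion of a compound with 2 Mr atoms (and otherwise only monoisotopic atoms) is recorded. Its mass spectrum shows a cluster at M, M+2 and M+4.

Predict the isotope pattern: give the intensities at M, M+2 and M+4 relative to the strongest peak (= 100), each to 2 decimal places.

100.00 : 47.89 : 5.73

Each Mr atom is independently Mr-40 (p = 0.8068) or Mr-42 (q = 0.1932); the cluster is the binomial expansion (p + q)^2.
P(M) = 0.8068^2 = 0.650926
P(M+2) = 2 × 0.8068^1 × 0.1932^1 = 0.311748
P(M+4) = 0.1932^2 = 0.037326
The M peak is largest (0.650926); scaling to 100 gives 100.00 : 47.89 : 5.73.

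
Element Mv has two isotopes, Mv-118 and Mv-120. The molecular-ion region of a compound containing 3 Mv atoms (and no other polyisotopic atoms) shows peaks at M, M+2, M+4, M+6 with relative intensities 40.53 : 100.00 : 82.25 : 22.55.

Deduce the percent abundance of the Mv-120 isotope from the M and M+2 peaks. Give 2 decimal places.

45.13%

Let p = fractional abundance of Mv-118. I(M+2)/I(M) = [C(3,1)·p^2·(1−p)] / p^3 = 3·(1−p)/p = 100.00/40.53 = 2.4673
(1−p)/p = 2.4673/3 = 0.8224  ⇒  p = 1/(1 + 0.8224) = 0.5487
Mv-118: 54.87%, Mv-120: 45.13%.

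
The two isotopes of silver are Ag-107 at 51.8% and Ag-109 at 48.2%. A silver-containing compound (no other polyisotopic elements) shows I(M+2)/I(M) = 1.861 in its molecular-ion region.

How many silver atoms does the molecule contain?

With n Ag atoms, P(M+2)/P(M) = C(n,1)·p^(n−1)q / p^n = n·q/p = n · 0.482/0.518.
n = 1.861 × 0.518/0.482 = 2.00 ≈ 2

2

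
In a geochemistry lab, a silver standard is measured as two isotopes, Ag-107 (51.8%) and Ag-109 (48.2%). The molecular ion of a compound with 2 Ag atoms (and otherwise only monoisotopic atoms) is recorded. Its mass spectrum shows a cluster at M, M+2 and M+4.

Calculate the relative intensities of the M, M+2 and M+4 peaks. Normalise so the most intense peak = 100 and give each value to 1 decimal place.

53.7 : 100.0 : 46.5

The 2 Ag atoms are independent, so intensities follow the terms of (0.518 + 0.482)^2.
P(M) = 0.518^2 = 0.268324
P(M+2) = 2 × 0.518^1 × 0.482^1 = 0.499352
P(M+4) = 0.482^2 = 0.232324
The M+2 peak is largest (0.499352); scaling to 100 gives 53.7 : 100.0 : 46.5.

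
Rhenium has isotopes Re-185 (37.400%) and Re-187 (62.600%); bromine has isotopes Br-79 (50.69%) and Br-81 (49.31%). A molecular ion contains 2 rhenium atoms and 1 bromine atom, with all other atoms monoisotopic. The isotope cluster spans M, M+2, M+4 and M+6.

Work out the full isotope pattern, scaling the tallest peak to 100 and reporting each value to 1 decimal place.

16.5 : 71.3 : 100.0 : 45.0

Rhenium pattern (n=2): 0.139876 : 0.468248 : 0.391876
Bromine pattern (n=1): 0.5069 : 0.4931
Convolve the two distributions (both contribute in 2-u steps):
  M: 0.139876×0.5069 = 0.070903
  M+2: 0.139876×0.4931 + 0.468248×0.5069 = 0.306328
  M+4: 0.468248×0.4931 + 0.391876×0.5069 = 0.429535
  M+6: 0.391876×0.4931 = 0.193234
Scale to base peak (0.429535) = 100: 16.5 : 71.3 : 100.0 : 45.0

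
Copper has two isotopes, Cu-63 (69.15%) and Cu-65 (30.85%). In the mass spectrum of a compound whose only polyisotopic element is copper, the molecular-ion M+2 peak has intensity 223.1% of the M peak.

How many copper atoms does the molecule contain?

The M+2/M ratio from n Cu atoms is n · q/p = n · 0.3085/0.6915.
n = 2.231 × 0.6915/0.3085 = 5.00 ≈ 5

5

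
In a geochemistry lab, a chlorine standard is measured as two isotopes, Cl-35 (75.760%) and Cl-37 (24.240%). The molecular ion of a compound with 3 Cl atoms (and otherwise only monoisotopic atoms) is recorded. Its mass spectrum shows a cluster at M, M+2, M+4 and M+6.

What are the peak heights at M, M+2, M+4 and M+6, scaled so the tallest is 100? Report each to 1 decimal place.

100.0 : 96.0 : 30.7 : 3.3

The 3 Cl atoms are independent, so intensities follow the terms of (0.75760 + 0.24240)^3.
P(M) = 0.75760^3 = 0.434830
P(M+2) = 3 × 0.75760^2 × 0.24240^1 = 0.417382
P(M+4) = 3 × 0.75760^1 × 0.24240^2 = 0.133545
P(M+6) = 0.24240^3 = 0.014243
The M peak is largest (0.434830); scaling to 100 gives 100.0 : 96.0 : 30.7 : 3.3.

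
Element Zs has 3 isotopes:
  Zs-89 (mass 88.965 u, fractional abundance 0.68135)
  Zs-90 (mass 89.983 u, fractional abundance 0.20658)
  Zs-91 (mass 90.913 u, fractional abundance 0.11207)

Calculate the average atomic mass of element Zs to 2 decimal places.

89.39 u

Weight each isotope mass by its fractional abundance: 0.68135 × 88.965 + 0.20658 × 89.983 + 0.11207 × 90.913
= 60.6163 + 18.5887 + 10.1886 = 89.3936 u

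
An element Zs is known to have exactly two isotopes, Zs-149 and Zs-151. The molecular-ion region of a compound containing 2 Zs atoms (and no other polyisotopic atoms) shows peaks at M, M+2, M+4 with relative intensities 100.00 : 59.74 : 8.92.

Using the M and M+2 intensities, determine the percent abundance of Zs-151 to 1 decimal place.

If p is the fraction of Zs that is Zs-149, then I(M+2)/I(M) = [C(2,1)·p^1·(1−p)] / p^2 = 2·(1−p)/p = 59.74/100.00 = 0.5974
(1−p)/p = 0.5974/2 = 0.2987  ⇒  p = 1/(1 + 0.2987) = 0.7700
Zs-149: 77.0%, Zs-151: 23.0%.

23.0%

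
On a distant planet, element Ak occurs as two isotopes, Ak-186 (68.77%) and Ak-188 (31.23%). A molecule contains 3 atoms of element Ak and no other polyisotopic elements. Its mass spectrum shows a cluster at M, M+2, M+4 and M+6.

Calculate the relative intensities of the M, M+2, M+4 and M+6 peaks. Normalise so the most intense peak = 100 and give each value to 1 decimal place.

The 3 Ak atoms are independent, so intensities follow the terms of (0.6877 + 0.3123)^3.
P(M) = 0.6877^3 = 0.325235
P(M+2) = 3 × 0.6877^2 × 0.3123^1 = 0.443089
P(M+4) = 3 × 0.6877^1 × 0.3123^2 = 0.201217
P(M+6) = 0.3123^3 = 0.030459
The M+2 peak is largest (0.443089); scaling to 100 gives 73.4 : 100.0 : 45.4 : 6.9.

73.4 : 100.0 : 45.4 : 6.9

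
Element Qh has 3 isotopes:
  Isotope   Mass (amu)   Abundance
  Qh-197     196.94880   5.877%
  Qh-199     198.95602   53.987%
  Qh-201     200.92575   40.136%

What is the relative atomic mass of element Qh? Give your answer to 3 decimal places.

Ar = Σ fᵢ·mᵢ = 0.05877 × 196.94880 + 0.53987 × 198.95602 + 0.40136 × 200.92575
= 11.574681 + 107.410387 + 80.643559 = 199.628627 amu

199.629 amu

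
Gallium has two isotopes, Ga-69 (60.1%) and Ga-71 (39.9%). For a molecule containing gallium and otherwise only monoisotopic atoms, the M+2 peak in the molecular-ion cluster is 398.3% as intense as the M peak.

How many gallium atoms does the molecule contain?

With n Ga atoms, P(M+2)/P(M) = C(n,1)·p^(n−1)q / p^n = n·q/p = n · 0.399/0.601.
n = 3.983 × 0.601/0.399 = 6.00 ≈ 6

6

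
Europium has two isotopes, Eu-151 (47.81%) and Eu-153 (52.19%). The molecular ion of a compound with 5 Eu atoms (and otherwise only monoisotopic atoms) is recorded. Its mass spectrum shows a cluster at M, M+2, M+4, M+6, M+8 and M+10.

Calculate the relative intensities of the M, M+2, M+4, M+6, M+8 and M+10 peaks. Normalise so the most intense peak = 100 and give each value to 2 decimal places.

Each Eu atom is independently Eu-151 (p = 0.4781) or Eu-153 (q = 0.5219); the cluster is the binomial expansion (p + q)^5.
P(M) = 0.4781^5 = 0.024980
P(M+2) = 5 × 0.4781^4 × 0.5219^1 = 0.136343
P(M+4) = 10 × 0.4781^3 × 0.5219^2 = 0.297667
P(M+6) = 10 × 0.4781^2 × 0.5219^3 = 0.324937
P(M+8) = 5 × 0.4781^1 × 0.5219^4 = 0.177353
P(M+10) = 0.5219^5 = 0.038720
The M+6 peak is largest (0.324937); scaling to 100 gives 7.69 : 41.96 : 91.61 : 100.00 : 54.58 : 11.92.

7.69 : 41.96 : 91.61 : 100.00 : 54.58 : 11.92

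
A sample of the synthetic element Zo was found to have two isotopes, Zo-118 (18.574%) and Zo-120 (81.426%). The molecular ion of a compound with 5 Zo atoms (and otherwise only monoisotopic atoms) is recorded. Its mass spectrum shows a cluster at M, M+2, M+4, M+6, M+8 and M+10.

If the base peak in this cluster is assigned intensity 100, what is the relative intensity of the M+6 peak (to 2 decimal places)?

Binomial terms of (0.18574 + 0.81426)^5: M 0.0002, M+2 0.0048, M+4 0.0425, M+6 0.1863, M+8 0.4083, M+10 0.3579 → M+8 is the base peak.
P(M+8) = C(5,4) × 0.18574^1 × 0.81426^4 = 5 × 0.18574 × 0.43959466 = 0.408252 (base)
P(M+6) = C(5,3) × 0.18574^2 × 0.81426^3 = 10 × 0.03449935 × 0.53987013 = 0.186252
Relative intensity = 0.186252 / 0.408252 × 100 = 45.62

45.62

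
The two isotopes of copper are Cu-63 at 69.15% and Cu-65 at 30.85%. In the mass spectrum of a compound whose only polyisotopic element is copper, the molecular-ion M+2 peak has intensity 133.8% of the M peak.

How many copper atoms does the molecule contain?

3

For n independent Cu atoms, I(M+2)/I(M) = n · (abundance Cu-65) / (abundance Cu-63) = n · 0.3085/0.6915.
n = 1.338 × 0.6915/0.3085 = 3.00 ≈ 3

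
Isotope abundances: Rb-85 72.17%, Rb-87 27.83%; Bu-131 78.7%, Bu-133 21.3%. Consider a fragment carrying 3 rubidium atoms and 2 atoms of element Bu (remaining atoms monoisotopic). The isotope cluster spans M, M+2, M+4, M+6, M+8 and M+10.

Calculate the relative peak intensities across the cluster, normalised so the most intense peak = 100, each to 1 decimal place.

58.9 : 100.0 : 67.5 : 22.6 : 3.8 : 0.2

Rubidium pattern (n=3): 0.37589809 : 0.43485841 : 0.16768892 : 0.02155458
Element Bu pattern (n=2): 0.619369 : 0.335262 : 0.045369
Convolve the two distributions (both contribute in 2-u steps):
  M: 0.37589809×0.619369 = 0.232820
  M+2: 0.37589809×0.335262 + 0.43485841×0.619369 = 0.395362
  M+4: 0.37589809×0.045369 + 0.43485841×0.335262 + 0.16768892×0.619369 = 0.266707
  M+6: 0.43485841×0.045369 + 0.16768892×0.335262 + 0.02155458×0.619369 = 0.089299
  M+8: 0.16768892×0.045369 + 0.02155458×0.335262 = 0.014834
  M+10: 0.02155458×0.045369 = 0.000978
Scale to base peak (0.395362) = 100: 58.9 : 100.0 : 67.5 : 22.6 : 3.8 : 0.2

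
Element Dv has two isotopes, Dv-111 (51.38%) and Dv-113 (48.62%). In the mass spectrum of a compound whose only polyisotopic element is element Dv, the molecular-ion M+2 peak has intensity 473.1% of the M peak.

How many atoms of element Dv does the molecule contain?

With n Dv atoms, P(M+2)/P(M) = C(n,1)·p^(n−1)q / p^n = n·q/p = n · 0.4862/0.5138.
n = 4.731 × 0.5138/0.4862 = 5.00 ≈ 5

5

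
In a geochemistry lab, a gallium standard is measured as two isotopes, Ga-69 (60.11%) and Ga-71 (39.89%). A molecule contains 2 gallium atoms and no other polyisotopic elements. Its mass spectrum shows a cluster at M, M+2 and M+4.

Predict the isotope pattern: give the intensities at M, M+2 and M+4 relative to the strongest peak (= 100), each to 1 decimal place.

75.3 : 100.0 : 33.2

Each Ga atom is independently Ga-69 (p = 0.6011) or Ga-71 (q = 0.3989); the cluster is the binomial expansion (p + q)^2.
P(M) = 0.6011^2 = 0.361321
P(M+2) = 2 × 0.6011^1 × 0.3989^1 = 0.479558
P(M+4) = 0.3989^2 = 0.159121
The M+2 peak is largest (0.479558); scaling to 100 gives 75.3 : 100.0 : 33.2.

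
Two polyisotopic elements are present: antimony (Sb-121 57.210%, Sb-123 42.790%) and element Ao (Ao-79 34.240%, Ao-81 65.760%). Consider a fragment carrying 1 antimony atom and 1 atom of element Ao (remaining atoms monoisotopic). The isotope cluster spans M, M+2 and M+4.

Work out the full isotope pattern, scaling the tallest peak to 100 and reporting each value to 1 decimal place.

37.5 : 100.0 : 53.8

Antimony pattern (n=1): 0.5721 : 0.4279
Element Ao pattern (n=1): 0.3424 : 0.6576
Convolve the two distributions (both contribute in 2-u steps):
  M: 0.5721×0.3424 = 0.195887
  M+2: 0.5721×0.6576 + 0.4279×0.3424 = 0.522726
  M+4: 0.4279×0.6576 = 0.281387
Scale to base peak (0.522726) = 100: 37.5 : 100.0 : 53.8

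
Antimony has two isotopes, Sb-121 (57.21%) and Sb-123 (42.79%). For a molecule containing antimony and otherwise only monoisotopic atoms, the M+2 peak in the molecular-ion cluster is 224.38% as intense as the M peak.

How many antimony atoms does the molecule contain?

3

The M+2/M ratio from n Sb atoms is n · q/p = n · 0.4279/0.5721.
n = 2.2438 × 0.5721/0.4279 = 3.00 ≈ 3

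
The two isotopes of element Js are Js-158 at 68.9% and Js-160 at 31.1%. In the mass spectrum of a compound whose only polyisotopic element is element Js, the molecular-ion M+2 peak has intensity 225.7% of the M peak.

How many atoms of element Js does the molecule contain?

With n Js atoms, P(M+2)/P(M) = C(n,1)·p^(n−1)q / p^n = n·q/p = n · 0.311/0.689.
n = 2.257 × 0.689/0.311 = 5.00 ≈ 5

5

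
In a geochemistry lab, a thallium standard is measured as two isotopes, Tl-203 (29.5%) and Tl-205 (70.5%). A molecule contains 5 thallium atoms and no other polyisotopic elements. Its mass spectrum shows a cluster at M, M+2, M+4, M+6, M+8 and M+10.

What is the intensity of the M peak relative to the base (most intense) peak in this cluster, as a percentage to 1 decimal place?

0.6%

(0.295 + 0.705)^5 gives M 0.0022, M+2 0.0267, M+4 0.1276, M+6 0.3049, M+8 0.3644, M+10 0.1742; the largest is M+8.
P(M+8) = C(5,4) × 0.295^1 × 0.705^4 = 5 × 0.2950 × 0.24703385 = 0.364375 (base)
P(M) = C(5,0) × 0.295^5 × 0.705^0 = 1 × 0.00223414 × 1.0000 = 0.002234
Relative intensity = 0.002234 / 0.364375 × 100 = 0.6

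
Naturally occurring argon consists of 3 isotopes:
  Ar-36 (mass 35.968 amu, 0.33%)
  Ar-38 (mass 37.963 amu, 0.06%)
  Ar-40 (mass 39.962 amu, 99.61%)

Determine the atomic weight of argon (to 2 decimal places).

39.95 amu

Ar = Σ fᵢ·mᵢ = 0.0033 × 35.968 + 0.0006 × 37.963 + 0.9961 × 39.962
= 0.1187 + 0.0228 + 39.8061 = 39.9476 amu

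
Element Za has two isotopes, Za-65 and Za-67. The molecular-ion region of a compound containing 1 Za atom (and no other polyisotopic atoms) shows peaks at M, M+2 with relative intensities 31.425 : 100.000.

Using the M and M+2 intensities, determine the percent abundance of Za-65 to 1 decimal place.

If p is the fraction of Za that is Za-65, then I(M+2)/I(M) = [C(1,1)·p^0·(1−p)] / p^1 = 1·(1−p)/p = 100.000/31.425 = 3.1822
(1−p)/p = 3.1822/1 = 3.1822  ⇒  p = 1/(1 + 3.1822) = 0.2391
Za-65: 23.9%, Za-67: 76.1%.

23.9%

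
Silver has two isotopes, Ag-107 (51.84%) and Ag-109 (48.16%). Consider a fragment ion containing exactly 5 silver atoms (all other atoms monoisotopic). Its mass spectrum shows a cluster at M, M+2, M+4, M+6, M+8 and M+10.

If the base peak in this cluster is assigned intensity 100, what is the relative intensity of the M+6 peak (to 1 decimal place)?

92.9

Binomial terms of (0.5184 + 0.4816)^5: M 0.0374, M+2 0.1739, M+4 0.3231, M+6 0.3002, M+8 0.1394, M+10 0.0259 → M+4 is the base peak.
P(M+4) = C(5,2) × 0.5184^3 × 0.4816^2 = 10 × 0.13931407 × 0.23193856 = 0.323123 (base)
P(M+6) = C(5,3) × 0.5184^2 × 0.4816^3 = 10 × 0.26873856 × 0.11170161 = 0.300185
Relative intensity = 0.300185 / 0.323123 × 100 = 92.9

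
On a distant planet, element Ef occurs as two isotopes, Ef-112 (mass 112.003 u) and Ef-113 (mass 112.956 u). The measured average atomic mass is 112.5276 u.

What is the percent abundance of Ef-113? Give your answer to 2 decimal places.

55.05%

Writing the weighted mean with unknown fraction x of Ef-112:
112.003·x + 112.956·(1 − x) = 112.5276
(112.003 − 112.956)·x = 112.5276 − 112.956
x = -0.4284 / -0.953 = 0.44953 → 44.95% Ef-112, 55.05% Ef-113.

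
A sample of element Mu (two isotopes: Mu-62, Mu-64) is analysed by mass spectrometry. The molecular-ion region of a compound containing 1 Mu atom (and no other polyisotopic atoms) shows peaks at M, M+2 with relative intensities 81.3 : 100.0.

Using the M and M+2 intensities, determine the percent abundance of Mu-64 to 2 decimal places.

55.16%

Let p = fractional abundance of Mu-62. I(M+2)/I(M) = [C(1,1)·p^0·(1−p)] / p^1 = 1·(1−p)/p = 100.0/81.3 = 1.2300
(1−p)/p = 1.2300/1 = 1.2300  ⇒  p = 1/(1 + 1.2300) = 0.4484
Mu-62: 44.84%, Mu-64: 55.16%.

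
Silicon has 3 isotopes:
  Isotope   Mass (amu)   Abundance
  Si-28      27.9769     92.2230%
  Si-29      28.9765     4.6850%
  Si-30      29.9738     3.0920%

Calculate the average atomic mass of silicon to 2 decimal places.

Ar = Σ fᵢ·mᵢ = 0.922230 × 27.9769 + 0.046850 × 28.9765 + 0.030920 × 29.9738
= 25.80114 + 1.35755 + 0.92679 = 28.08548 amu

28.09 amu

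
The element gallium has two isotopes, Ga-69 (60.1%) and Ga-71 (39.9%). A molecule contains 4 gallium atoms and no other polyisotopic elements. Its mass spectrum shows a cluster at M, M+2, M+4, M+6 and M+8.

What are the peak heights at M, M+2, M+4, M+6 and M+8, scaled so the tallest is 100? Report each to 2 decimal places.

Each Ga atom is independently Ga-69 (p = 0.601) or Ga-71 (q = 0.399); the cluster is the binomial expansion (p + q)^4.
P(M) = 0.601^4 = 0.130466
P(M+2) = 4 × 0.601^3 × 0.399^1 = 0.346463
P(M+4) = 6 × 0.601^2 × 0.399^2 = 0.345021
P(M+6) = 4 × 0.601^1 × 0.399^3 = 0.152705
P(M+8) = 0.399^4 = 0.025345
The M+2 peak is largest (0.346463); scaling to 100 gives 37.66 : 100.00 : 99.58 : 44.08 : 7.32.

37.66 : 100.00 : 99.58 : 44.08 : 7.32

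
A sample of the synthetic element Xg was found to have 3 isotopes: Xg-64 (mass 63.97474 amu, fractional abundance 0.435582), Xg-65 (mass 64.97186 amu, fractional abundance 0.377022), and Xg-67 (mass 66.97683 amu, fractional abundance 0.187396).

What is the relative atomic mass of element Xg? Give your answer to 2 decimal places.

The abundance-weighted mean is 0.435582 × 63.97474 + 0.377022 × 64.97186 + 0.187396 × 66.97683
= 27.866245 + 24.495821 + 12.551190 = 64.913256 amu

64.91 amu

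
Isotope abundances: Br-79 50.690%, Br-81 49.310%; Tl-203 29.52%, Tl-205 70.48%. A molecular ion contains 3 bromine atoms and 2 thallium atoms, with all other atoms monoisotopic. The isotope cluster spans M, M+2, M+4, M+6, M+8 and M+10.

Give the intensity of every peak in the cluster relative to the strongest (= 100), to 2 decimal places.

Bromine pattern (n=3): 0.13024674 : 0.3801026 : 0.36975457 : 0.11989609
Thallium pattern (n=2): 0.08714304 : 0.41611392 : 0.49674304
Convolve the two distributions (both contribute in 2-u steps):
  M: 0.13024674×0.08714304 = 0.011350
  M+2: 0.13024674×0.41611392 + 0.3801026×0.08714304 = 0.087321
  M+4: 0.13024674×0.49674304 + 0.3801026×0.41611392 + 0.36975457×0.08714304 = 0.255087
  M+6: 0.3801026×0.49674304 + 0.36975457×0.41611392 + 0.11989609×0.08714304 = 0.353121
  M+8: 0.36975457×0.49674304 + 0.11989609×0.41611392 = 0.233563
  M+10: 0.11989609×0.49674304 = 0.059558
Scale to base peak (0.353121) = 100: 3.21 : 24.73 : 72.24 : 100.00 : 66.14 : 16.87

3.21 : 24.73 : 72.24 : 100.00 : 66.14 : 16.87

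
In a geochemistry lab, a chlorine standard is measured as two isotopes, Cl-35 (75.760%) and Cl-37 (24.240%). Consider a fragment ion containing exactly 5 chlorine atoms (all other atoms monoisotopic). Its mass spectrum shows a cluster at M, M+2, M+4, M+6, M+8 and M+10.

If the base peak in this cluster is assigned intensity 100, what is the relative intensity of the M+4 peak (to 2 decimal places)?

63.99

Term probabilities: M 0.2496, M+2 0.3993, M+4 0.2555, M+6 0.0817, M+8 0.0131, M+10 0.0008. Base peak = M+2.
P(M+2) = C(5,1) × 0.75760^4 × 0.24240^1 = 5 × 0.32942751 × 0.2424 = 0.399266 (base)
P(M+4) = C(5,2) × 0.75760^3 × 0.24240^2 = 10 × 0.4348304 × 0.05875776 = 0.255497
Relative intensity = 0.255497 / 0.399266 × 100 = 63.99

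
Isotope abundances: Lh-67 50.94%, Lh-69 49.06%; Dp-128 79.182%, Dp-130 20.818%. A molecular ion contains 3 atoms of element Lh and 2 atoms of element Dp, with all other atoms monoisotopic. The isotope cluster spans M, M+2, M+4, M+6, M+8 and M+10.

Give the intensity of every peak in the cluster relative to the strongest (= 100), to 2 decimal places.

Element Lh pattern (n=3): 0.13218337 : 0.38191497 : 0.36781995 : 0.11808171
Element Dp pattern (n=2): 0.62697891 : 0.32968218 : 0.04333891
Convolve the two distributions (both contribute in 2-u steps):
  M: 0.13218337×0.62697891 = 0.082876
  M+2: 0.13218337×0.32968218 + 0.38191497×0.62697891 = 0.283031
  M+4: 0.13218337×0.04333891 + 0.38191497×0.32968218 + 0.36781995×0.62697891 = 0.362255
  M+6: 0.38191497×0.04333891 + 0.36781995×0.32968218 + 0.11808171×0.62697891 = 0.211850
  M+8: 0.36781995×0.04333891 + 0.11808171×0.32968218 = 0.054870
  M+10: 0.11808171×0.04333891 = 0.005118
Scale to base peak (0.362255) = 100: 22.88 : 78.13 : 100.00 : 58.48 : 15.15 : 1.41

22.88 : 78.13 : 100.00 : 58.48 : 15.15 : 1.41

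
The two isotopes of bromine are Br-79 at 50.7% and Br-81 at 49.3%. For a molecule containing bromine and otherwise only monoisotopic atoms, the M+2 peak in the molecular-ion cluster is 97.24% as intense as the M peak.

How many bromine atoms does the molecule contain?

1

With n Br atoms, P(M+2)/P(M) = C(n,1)·p^(n−1)q / p^n = n·q/p = n · 0.493/0.507.
n = 0.9724 × 0.507/0.493 = 1.00 ≈ 1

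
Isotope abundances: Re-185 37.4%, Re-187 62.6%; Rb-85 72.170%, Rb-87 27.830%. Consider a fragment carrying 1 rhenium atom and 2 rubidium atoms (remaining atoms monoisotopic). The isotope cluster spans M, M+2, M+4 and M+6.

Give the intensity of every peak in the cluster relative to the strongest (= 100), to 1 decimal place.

40.9 : 100.0 : 58.9 : 10.2

Rhenium pattern (n=1): 0.3740 : 0.6260
Rubidium pattern (n=2): 0.52085089 : 0.40169822 : 0.07745089
Convolve the two distributions (both contribute in 2-u steps):
  M: 0.3740×0.52085089 = 0.194798
  M+2: 0.3740×0.40169822 + 0.6260×0.52085089 = 0.476288
  M+4: 0.3740×0.07745089 + 0.6260×0.40169822 = 0.280430
  M+6: 0.6260×0.07745089 = 0.048484
Scale to base peak (0.476288) = 100: 40.9 : 100.0 : 58.9 : 10.2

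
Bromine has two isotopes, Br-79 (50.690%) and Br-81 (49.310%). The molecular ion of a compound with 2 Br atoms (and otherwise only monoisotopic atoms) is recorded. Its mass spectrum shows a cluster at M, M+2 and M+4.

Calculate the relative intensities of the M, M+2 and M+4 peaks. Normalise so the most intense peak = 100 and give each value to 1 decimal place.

51.4 : 100.0 : 48.6

The 2 Br atoms are independent, so intensities follow the terms of (0.50690 + 0.49310)^2.
P(M) = 0.50690^2 = 0.256948
P(M+2) = 2 × 0.50690^1 × 0.49310^1 = 0.499905
P(M+4) = 0.49310^2 = 0.243148
The M+2 peak is largest (0.499905); scaling to 100 gives 51.4 : 100.0 : 48.6.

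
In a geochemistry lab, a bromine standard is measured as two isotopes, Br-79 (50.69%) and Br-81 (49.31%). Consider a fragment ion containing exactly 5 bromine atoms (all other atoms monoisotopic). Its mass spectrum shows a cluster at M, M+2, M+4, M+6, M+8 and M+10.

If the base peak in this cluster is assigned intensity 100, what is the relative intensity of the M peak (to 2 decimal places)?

10.57

(0.5069 + 0.4931)^5 gives M 0.0335, M+2 0.1628, M+4 0.3167, M+6 0.3081, M+8 0.1498, M+10 0.0292; the largest is M+4.
P(M+4) = C(5,2) × 0.5069^3 × 0.4931^2 = 10 × 0.13024674 × 0.24314761 = 0.316692 (base)
P(M) = C(5,0) × 0.5069^5 × 0.4931^0 = 1 × 0.03346659 × 1.0000 = 0.033467
Relative intensity = 0.033467 / 0.316692 × 100 = 10.57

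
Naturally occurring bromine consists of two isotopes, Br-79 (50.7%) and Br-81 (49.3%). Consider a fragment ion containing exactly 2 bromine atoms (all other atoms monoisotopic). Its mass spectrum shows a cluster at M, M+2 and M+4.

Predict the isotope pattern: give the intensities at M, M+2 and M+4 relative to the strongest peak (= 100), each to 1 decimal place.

Expanding (0.507 + 0.493)^2:
P(M) = 0.507^2 = 0.257049
P(M+2) = 2 × 0.507^1 × 0.493^1 = 0.499902
P(M+4) = 0.493^2 = 0.243049
The M+2 peak is largest (0.499902); scaling to 100 gives 51.4 : 100.0 : 48.6.

51.4 : 100.0 : 48.6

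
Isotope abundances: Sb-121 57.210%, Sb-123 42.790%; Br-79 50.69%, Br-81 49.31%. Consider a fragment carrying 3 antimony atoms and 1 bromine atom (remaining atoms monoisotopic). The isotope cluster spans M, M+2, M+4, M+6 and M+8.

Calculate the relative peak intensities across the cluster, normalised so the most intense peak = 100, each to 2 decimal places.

25.90 : 83.31 : 100.00 : 53.12 : 10.54

Antimony pattern (n=3): 0.18724742 : 0.42015297 : 0.3142518 : 0.07834781
Bromine pattern (n=1): 0.5069 : 0.4931
Convolve the two distributions (both contribute in 2-u steps):
  M: 0.18724742×0.5069 = 0.094916
  M+2: 0.18724742×0.4931 + 0.42015297×0.5069 = 0.305307
  M+4: 0.42015297×0.4931 + 0.3142518×0.5069 = 0.366472
  M+6: 0.3142518×0.4931 + 0.07834781×0.5069 = 0.194672
  M+8: 0.07834781×0.4931 = 0.038633
Scale to base peak (0.366472) = 100: 25.90 : 83.31 : 100.00 : 53.12 : 10.54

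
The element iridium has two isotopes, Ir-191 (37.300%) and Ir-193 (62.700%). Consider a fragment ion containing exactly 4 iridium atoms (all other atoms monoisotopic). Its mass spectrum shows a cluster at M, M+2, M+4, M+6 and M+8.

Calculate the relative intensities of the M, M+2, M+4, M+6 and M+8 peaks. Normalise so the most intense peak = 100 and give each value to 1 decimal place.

Expanding (0.37300 + 0.62700)^4:
P(M) = 0.37300^4 = 0.019357
P(M+2) = 4 × 0.37300^3 × 0.62700^1 = 0.130153
P(M+4) = 6 × 0.37300^2 × 0.62700^2 = 0.328174
P(M+6) = 4 × 0.37300^1 × 0.62700^3 = 0.367766
P(M+8) = 0.62700^4 = 0.154550
The M+6 peak is largest (0.367766); scaling to 100 gives 5.3 : 35.4 : 89.2 : 100.0 : 42.0.

5.3 : 35.4 : 89.2 : 100.0 : 42.0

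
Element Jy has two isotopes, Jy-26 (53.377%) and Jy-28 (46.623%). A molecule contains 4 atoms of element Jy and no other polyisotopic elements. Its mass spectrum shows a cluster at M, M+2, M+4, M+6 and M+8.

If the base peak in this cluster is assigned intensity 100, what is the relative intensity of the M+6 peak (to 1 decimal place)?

Binomial terms of (0.53377 + 0.46623)^4: M 0.0812, M+2 0.2836, M+4 0.3716, M+6 0.2164, M+8 0.0472 → M+4 is the base peak.
P(M+4) = C(4,2) × 0.53377^2 × 0.46623^2 = 6 × 0.28491041 × 0.21737041 = 0.371587 (base)
P(M+6) = C(4,3) × 0.53377^1 × 0.46623^3 = 4 × 0.53377 × 0.10134461 = 0.216379
Relative intensity = 0.216379 / 0.371587 × 100 = 58.2

58.2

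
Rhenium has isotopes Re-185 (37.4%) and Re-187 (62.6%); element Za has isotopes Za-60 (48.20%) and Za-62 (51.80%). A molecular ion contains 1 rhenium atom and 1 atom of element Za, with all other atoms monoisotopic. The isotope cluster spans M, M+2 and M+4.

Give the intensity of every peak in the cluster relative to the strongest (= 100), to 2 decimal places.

Rhenium pattern (n=1): 0.3740 : 0.6260
Element Za pattern (n=1): 0.4820 : 0.5180
Convolve the two distributions (both contribute in 2-u steps):
  M: 0.3740×0.4820 = 0.180268
  M+2: 0.3740×0.5180 + 0.6260×0.4820 = 0.495464
  M+4: 0.6260×0.5180 = 0.324268
Scale to base peak (0.495464) = 100: 36.38 : 100.00 : 65.45

36.38 : 100.00 : 65.45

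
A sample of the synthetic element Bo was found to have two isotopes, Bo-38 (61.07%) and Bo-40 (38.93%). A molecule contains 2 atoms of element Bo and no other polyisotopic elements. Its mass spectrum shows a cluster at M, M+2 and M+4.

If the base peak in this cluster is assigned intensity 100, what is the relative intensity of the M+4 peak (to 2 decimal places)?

(0.6107 + 0.3893)^2 gives M 0.3730, M+2 0.4755, M+4 0.1516; the largest is M+2.
P(M+2) = C(2,1) × 0.6107^1 × 0.3893^1 = 2 × 0.6107 × 0.3893 = 0.475491 (base)
P(M+4) = C(2,2) × 0.6107^0 × 0.3893^2 = 1 × 1.0000 × 0.15155449 = 0.151554
Relative intensity = 0.151554 / 0.475491 × 100 = 31.87

31.87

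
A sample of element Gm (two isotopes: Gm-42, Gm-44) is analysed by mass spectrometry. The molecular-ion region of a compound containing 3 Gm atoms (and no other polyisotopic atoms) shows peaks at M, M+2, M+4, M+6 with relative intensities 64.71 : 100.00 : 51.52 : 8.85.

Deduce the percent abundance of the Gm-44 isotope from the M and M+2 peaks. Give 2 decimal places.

34.00%

Write p for the Gm-42 fraction. I(M+2)/I(M) = [C(3,1)·p^2·(1−p)] / p^3 = 3·(1−p)/p = 100.00/64.71 = 1.5454
(1−p)/p = 1.5454/3 = 0.5151  ⇒  p = 1/(1 + 0.5151) = 0.6600
Gm-42: 66.00%, Gm-44: 34.00%.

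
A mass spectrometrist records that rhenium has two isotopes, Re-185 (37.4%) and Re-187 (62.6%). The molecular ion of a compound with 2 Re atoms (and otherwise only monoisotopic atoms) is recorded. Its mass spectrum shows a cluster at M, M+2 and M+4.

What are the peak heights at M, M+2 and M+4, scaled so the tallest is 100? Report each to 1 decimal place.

29.9 : 100.0 : 83.7

Expanding (0.374 + 0.626)^2:
P(M) = 0.374^2 = 0.139876
P(M+2) = 2 × 0.374^1 × 0.626^1 = 0.468248
P(M+4) = 0.626^2 = 0.391876
The M+2 peak is largest (0.468248); scaling to 100 gives 29.9 : 100.0 : 83.7.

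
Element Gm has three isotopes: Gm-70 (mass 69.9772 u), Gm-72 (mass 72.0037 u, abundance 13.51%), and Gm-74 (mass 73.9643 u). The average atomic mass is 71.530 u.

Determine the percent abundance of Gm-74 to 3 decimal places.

Let x and y be the fractions of Gm-70 and Gm-74. Then x + y = 1 − 0.1351 = 0.8649 and 69.9772x + 73.9643y = 71.530 − 0.1351×72.0037 = 61.80230013.
Substituting: 69.9772x + 73.9643(0.8649 − x) = 61.80230013
(69.9772 − 73.9643)x = -2.16942294  ⇒  x = 0.54411, y = 0.32079
Gm-70: 54.411%, Gm-74: 32.079%.

32.079%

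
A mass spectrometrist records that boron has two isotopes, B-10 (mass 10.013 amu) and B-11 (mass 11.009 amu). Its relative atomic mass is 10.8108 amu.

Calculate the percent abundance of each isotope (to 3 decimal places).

B-10: 19.900%, B-11: 80.100%

Writing the weighted mean with unknown fraction x of B-10:
10.013·x + 11.009·(1 − x) = 10.8108
(10.013 − 11.009)·x = 10.8108 − 11.009
x = -0.1982 / -0.996 = 0.19900 → 19.900% B-10, 80.100% B-11.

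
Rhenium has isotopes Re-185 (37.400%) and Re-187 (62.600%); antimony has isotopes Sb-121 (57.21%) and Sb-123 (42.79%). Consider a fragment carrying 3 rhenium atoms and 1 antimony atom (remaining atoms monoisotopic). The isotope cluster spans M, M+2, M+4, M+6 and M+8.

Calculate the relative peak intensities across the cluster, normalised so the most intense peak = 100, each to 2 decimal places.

Rhenium pattern (n=3): 0.05231362 : 0.26268713 : 0.43968487 : 0.24531438
Antimony pattern (n=1): 0.5721 : 0.4279
Convolve the two distributions (both contribute in 2-u steps):
  M: 0.05231362×0.5721 = 0.029929
  M+2: 0.05231362×0.4279 + 0.26268713×0.5721 = 0.172668
  M+4: 0.26268713×0.4279 + 0.43968487×0.5721 = 0.363948
  M+6: 0.43968487×0.4279 + 0.24531438×0.5721 = 0.328486
  M+8: 0.24531438×0.4279 = 0.104970
Scale to base peak (0.363948) = 100: 8.22 : 47.44 : 100.00 : 90.26 : 28.84

8.22 : 47.44 : 100.00 : 90.26 : 28.84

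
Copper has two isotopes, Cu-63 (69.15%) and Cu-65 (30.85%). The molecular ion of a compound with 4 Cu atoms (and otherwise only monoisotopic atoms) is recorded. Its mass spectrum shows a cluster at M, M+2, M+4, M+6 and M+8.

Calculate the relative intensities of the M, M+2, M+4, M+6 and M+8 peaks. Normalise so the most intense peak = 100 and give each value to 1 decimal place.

The 4 Cu atoms are independent, so intensities follow the terms of (0.6915 + 0.3085)^4.
P(M) = 0.6915^4 = 0.228649
P(M+2) = 4 × 0.6915^3 × 0.3085^1 = 0.408030
P(M+4) = 6 × 0.6915^2 × 0.3085^2 = 0.273052
P(M+6) = 4 × 0.6915^1 × 0.3085^3 = 0.081212
P(M+8) = 0.3085^4 = 0.009058
The M+2 peak is largest (0.408030); scaling to 100 gives 56.0 : 100.0 : 66.9 : 19.9 : 2.2.

56.0 : 100.0 : 66.9 : 19.9 : 2.2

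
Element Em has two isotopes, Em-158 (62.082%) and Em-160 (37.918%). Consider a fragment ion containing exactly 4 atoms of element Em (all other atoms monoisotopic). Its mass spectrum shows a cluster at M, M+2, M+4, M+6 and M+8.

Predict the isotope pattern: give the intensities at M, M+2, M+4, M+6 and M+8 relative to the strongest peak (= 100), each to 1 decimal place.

Expanding (0.62082 + 0.37918)^4:
P(M) = 0.62082^4 = 0.148547
P(M+2) = 4 × 0.62082^3 × 0.37918^1 = 0.362913
P(M+4) = 6 × 0.62082^2 × 0.37918^2 = 0.332486
P(M+6) = 4 × 0.62082^1 × 0.37918^3 = 0.135382
P(M+8) = 0.37918^4 = 0.020672
The M+2 peak is largest (0.362913); scaling to 100 gives 40.9 : 100.0 : 91.6 : 37.3 : 5.7.

40.9 : 100.0 : 91.6 : 37.3 : 5.7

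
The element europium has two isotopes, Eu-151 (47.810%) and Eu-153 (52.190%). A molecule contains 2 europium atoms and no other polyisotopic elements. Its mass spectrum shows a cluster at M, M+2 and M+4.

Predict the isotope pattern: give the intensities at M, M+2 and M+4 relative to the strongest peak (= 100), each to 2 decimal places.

Each Eu atom is independently Eu-151 (p = 0.47810) or Eu-153 (q = 0.52190); the cluster is the binomial expansion (p + q)^2.
P(M) = 0.47810^2 = 0.228580
P(M+2) = 2 × 0.47810^1 × 0.52190^1 = 0.499041
P(M+4) = 0.52190^2 = 0.272380
The M+2 peak is largest (0.499041); scaling to 100 gives 45.80 : 100.00 : 54.58.

45.80 : 100.00 : 54.58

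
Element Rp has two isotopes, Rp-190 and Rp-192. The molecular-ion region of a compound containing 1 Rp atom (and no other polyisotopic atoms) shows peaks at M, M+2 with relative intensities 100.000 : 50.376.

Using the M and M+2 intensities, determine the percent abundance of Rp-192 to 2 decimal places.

If p is the fraction of Rp that is Rp-190, then I(M+2)/I(M) = [C(1,1)·p^0·(1−p)] / p^1 = 1·(1−p)/p = 50.376/100.000 = 0.5038
(1−p)/p = 0.5038/1 = 0.5038  ⇒  p = 1/(1 + 0.5038) = 0.6650
Rp-190: 66.50%, Rp-192: 33.50%.

33.50%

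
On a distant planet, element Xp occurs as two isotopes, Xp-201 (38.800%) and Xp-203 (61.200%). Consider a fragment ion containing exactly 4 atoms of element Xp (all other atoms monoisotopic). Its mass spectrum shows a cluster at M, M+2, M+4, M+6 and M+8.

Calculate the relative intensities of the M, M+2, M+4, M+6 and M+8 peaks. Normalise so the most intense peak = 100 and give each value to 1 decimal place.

6.4 : 40.2 : 95.1 : 100.0 : 39.4

The 4 Xp atoms are independent, so intensities follow the terms of (0.38800 + 0.61200)^4.
P(M) = 0.38800^4 = 0.022663
P(M+2) = 4 × 0.38800^3 × 0.61200^1 = 0.142990
P(M+4) = 6 × 0.38800^2 × 0.61200^2 = 0.338312
P(M+6) = 4 × 0.38800^1 × 0.61200^3 = 0.355751
P(M+8) = 0.61200^4 = 0.140283
The M+6 peak is largest (0.355751); scaling to 100 gives 6.4 : 40.2 : 95.1 : 100.0 : 39.4.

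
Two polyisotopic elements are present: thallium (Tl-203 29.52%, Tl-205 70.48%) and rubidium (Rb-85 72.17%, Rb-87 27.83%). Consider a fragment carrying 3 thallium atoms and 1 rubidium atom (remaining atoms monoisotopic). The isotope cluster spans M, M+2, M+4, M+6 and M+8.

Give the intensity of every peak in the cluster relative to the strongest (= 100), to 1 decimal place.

4.9 : 37.4 : 98.3 : 100.0 : 26.0

Thallium pattern (n=3): 0.02572463 : 0.18425524 : 0.43991564 : 0.35010449
Rubidium pattern (n=1): 0.7217 : 0.2783
Convolve the two distributions (both contribute in 2-u steps):
  M: 0.02572463×0.7217 = 0.018565
  M+2: 0.02572463×0.2783 + 0.18425524×0.7217 = 0.140136
  M+4: 0.18425524×0.2783 + 0.43991564×0.7217 = 0.368765
  M+6: 0.43991564×0.2783 + 0.35010449×0.7217 = 0.375099
  M+8: 0.35010449×0.2783 = 0.097434
Scale to base peak (0.375099) = 100: 4.9 : 37.4 : 98.3 : 100.0 : 26.0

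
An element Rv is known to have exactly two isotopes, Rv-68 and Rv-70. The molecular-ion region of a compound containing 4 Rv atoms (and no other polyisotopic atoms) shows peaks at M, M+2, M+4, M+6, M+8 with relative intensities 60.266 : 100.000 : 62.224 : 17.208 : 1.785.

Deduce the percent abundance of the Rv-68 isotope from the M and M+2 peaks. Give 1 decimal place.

Write p for the Rv-68 fraction. I(M+2)/I(M) = [C(4,1)·p^3·(1−p)] / p^4 = 4·(1−p)/p = 100.000/60.266 = 1.6593
(1−p)/p = 1.6593/4 = 0.4148  ⇒  p = 1/(1 + 0.4148) = 0.7068
Rv-68: 70.7%, Rv-70: 29.3%.

70.7%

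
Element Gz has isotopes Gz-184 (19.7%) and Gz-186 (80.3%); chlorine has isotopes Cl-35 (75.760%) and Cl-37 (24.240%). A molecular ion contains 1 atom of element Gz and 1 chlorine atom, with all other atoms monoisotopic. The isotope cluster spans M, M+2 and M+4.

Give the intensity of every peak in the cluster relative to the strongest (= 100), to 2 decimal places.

22.75 : 100.00 : 29.67

Element Gz pattern (n=1): 0.1970 : 0.8030
Chlorine pattern (n=1): 0.7576 : 0.2424
Convolve the two distributions (both contribute in 2-u steps):
  M: 0.1970×0.7576 = 0.149247
  M+2: 0.1970×0.2424 + 0.8030×0.7576 = 0.656106
  M+4: 0.8030×0.2424 = 0.194647
Scale to base peak (0.656106) = 100: 22.75 : 100.00 : 29.67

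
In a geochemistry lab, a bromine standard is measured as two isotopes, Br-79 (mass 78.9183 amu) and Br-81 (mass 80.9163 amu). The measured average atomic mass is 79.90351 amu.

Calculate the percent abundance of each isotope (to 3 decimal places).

Let x be the fractional abundance of Br-79; then Br-81 has abundance 1 − x.
78.9183·x + 80.9163·(1 − x) = 79.90351
(78.9183 − 80.9163)·x = 79.90351 − 80.9163
x = -1.01279 / -1.9980 = 0.50690 → 50.690% Br-79, 49.310% Br-81.

Br-79: 50.690%, Br-81: 49.310%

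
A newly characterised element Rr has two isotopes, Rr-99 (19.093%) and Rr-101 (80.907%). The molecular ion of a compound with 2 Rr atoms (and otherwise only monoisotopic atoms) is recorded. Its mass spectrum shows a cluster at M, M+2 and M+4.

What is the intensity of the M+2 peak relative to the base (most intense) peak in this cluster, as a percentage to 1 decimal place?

Term probabilities: M 0.0365, M+2 0.3090, M+4 0.6546. Base peak = M+4.
P(M+4) = C(2,2) × 0.19093^0 × 0.80907^2 = 1 × 1.0000 × 0.65459426 = 0.654594 (base)
P(M+2) = C(2,1) × 0.19093^1 × 0.80907^1 = 2 × 0.19093 × 0.80907 = 0.308951
Relative intensity = 0.308951 / 0.654594 × 100 = 47.2

47.2%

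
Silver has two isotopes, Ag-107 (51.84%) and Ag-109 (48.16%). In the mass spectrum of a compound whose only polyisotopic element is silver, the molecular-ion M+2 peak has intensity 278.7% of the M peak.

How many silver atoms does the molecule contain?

3

With n Ag atoms, P(M+2)/P(M) = C(n,1)·p^(n−1)q / p^n = n·q/p = n · 0.4816/0.5184.
n = 2.787 × 0.5184/0.4816 = 3.00 ≈ 3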